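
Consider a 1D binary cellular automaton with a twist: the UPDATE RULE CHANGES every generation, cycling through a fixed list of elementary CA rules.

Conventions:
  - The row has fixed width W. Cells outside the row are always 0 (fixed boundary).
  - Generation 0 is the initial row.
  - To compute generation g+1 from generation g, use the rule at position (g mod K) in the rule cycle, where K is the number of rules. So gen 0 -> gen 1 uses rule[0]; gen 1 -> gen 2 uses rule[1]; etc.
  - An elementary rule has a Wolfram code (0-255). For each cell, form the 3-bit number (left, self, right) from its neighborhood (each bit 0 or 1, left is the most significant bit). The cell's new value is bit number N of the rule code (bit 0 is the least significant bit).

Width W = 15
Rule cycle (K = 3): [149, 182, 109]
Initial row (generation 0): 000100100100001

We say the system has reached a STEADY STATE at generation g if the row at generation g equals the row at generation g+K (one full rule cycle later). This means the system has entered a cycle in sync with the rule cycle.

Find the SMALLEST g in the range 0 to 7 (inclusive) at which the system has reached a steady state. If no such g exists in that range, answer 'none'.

Answer: none

Derivation:
Gen 0: 000100100100001
Gen 1 (rule 149): 110110110111101
Gen 2 (rule 182): 001001001011011
Gen 3 (rule 109): 101001001111111
Gen 4 (rule 149): 101101100111110
Gen 5 (rule 182): 110010011011101
Gen 6 (rule 109): 110010011110111
Gen 7 (rule 149): 001011001100010
Gen 8 (rule 182): 011100110010111
Gen 9 (rule 109): 010100110011101
Gen 10 (rule 149): 010110001001001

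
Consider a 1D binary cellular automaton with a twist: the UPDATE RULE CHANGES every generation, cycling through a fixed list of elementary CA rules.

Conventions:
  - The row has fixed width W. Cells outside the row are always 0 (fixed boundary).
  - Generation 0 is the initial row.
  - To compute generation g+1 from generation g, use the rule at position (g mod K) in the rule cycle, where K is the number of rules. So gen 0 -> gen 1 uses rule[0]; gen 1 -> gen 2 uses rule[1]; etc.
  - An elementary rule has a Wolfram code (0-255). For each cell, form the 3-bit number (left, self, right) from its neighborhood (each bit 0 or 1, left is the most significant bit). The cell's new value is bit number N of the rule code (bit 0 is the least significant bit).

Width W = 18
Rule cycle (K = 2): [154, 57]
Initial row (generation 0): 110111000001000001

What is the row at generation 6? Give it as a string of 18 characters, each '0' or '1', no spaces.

Gen 0: 110111000001000001
Gen 1 (rule 154): 100110100010100010
Gen 2 (rule 57): 010101011001011001
Gen 3 (rule 154): 100000010110010110
Gen 4 (rule 57): 011111001101001101
Gen 5 (rule 154): 111110111000111000
Gen 6 (rule 57): 100001100110100111

Answer: 100001100110100111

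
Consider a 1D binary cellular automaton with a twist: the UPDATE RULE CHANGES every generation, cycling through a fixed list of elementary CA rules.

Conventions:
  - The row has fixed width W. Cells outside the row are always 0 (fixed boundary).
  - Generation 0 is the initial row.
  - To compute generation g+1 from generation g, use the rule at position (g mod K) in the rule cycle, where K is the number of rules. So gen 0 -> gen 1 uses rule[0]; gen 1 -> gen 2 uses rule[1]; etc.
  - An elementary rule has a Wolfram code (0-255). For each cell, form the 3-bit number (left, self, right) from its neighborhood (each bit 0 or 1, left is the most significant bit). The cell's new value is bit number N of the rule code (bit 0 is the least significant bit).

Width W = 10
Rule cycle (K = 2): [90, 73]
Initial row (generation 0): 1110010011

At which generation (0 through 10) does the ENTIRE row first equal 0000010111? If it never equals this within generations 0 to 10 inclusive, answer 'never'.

Answer: 9

Derivation:
Gen 0: 1110010011
Gen 1 (rule 90): 1011101111
Gen 2 (rule 73): 0010101001
Gen 3 (rule 90): 0100000110
Gen 4 (rule 73): 0001110110
Gen 5 (rule 90): 0011010111
Gen 6 (rule 73): 1011000101
Gen 7 (rule 90): 0011101000
Gen 8 (rule 73): 1010100011
Gen 9 (rule 90): 0000010111
Gen 10 (rule 73): 1111000101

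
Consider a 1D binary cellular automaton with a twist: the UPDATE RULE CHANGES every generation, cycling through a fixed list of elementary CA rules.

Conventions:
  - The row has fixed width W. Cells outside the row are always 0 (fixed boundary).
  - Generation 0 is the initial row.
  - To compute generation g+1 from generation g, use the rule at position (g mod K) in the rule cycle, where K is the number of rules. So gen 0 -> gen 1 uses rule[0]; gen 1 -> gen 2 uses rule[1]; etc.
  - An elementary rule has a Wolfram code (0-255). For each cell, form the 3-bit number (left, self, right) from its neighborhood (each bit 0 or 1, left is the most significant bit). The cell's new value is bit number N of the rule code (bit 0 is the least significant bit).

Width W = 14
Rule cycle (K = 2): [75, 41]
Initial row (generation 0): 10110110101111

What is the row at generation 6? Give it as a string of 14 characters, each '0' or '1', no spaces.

Answer: 01001110100010

Derivation:
Gen 0: 10110110101111
Gen 1 (rule 75): 00110110001001
Gen 2 (rule 41): 10101100100000
Gen 3 (rule 75): 00001101001111
Gen 4 (rule 41): 11101010001000
Gen 5 (rule 75): 10100000110011
Gen 6 (rule 41): 01001110100010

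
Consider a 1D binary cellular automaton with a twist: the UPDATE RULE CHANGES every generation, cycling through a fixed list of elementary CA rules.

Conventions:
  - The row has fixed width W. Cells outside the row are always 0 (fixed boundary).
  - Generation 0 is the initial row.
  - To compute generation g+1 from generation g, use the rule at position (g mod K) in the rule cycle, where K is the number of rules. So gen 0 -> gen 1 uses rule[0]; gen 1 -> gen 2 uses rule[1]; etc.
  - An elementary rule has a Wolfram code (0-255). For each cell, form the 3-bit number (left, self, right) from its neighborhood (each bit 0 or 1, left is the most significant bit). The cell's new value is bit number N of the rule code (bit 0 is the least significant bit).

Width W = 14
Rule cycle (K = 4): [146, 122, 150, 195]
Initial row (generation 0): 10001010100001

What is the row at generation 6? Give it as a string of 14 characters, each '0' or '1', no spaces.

Gen 0: 10001010100001
Gen 1 (rule 146): 01010000010010
Gen 2 (rule 122): 10101000101101
Gen 3 (rule 150): 10101101100001
Gen 4 (rule 195): 00000100101110
Gen 5 (rule 146): 00001011000101
Gen 6 (rule 122): 00010111101010

Answer: 00010111101010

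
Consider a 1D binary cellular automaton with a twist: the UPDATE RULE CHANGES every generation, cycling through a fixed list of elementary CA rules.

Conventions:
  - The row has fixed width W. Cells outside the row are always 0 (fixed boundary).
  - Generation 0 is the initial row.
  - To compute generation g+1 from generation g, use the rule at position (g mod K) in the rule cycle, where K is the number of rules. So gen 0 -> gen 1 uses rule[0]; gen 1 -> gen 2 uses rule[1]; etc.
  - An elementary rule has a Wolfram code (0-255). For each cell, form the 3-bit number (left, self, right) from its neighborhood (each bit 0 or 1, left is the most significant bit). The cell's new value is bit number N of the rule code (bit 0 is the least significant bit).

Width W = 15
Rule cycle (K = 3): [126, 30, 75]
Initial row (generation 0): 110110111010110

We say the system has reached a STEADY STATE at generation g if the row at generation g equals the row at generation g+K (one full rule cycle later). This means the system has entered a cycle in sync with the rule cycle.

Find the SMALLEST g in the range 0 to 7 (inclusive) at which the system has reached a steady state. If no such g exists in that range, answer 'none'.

Gen 0: 110110111010110
Gen 1 (rule 126): 111111101111111
Gen 2 (rule 30): 100000001000000
Gen 3 (rule 75): 001111110011111
Gen 4 (rule 126): 011000011110001
Gen 5 (rule 30): 110100110001011
Gen 6 (rule 75): 110001110110011
Gen 7 (rule 126): 111011011111111
Gen 8 (rule 30): 100010010000000
Gen 9 (rule 75): 001100100111111
Gen 10 (rule 126): 011111111100001

Answer: none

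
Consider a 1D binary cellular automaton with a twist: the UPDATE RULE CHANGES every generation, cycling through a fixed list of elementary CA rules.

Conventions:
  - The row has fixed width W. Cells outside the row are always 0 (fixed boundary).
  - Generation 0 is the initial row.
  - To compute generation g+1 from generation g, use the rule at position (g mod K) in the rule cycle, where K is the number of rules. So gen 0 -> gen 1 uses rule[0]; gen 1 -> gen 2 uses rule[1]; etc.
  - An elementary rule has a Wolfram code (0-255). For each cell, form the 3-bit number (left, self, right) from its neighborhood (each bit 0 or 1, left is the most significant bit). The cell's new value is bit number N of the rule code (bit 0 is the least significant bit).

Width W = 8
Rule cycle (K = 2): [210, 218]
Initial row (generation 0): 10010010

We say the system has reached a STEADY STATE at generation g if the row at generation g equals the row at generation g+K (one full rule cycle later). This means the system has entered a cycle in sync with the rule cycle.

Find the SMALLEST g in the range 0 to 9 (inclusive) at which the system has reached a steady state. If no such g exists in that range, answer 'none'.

Answer: 4

Derivation:
Gen 0: 10010010
Gen 1 (rule 210): 01101101
Gen 2 (rule 218): 11101100
Gen 3 (rule 210): 01100110
Gen 4 (rule 218): 11111111
Gen 5 (rule 210): 01111111
Gen 6 (rule 218): 11111111
Gen 7 (rule 210): 01111111
Gen 8 (rule 218): 11111111
Gen 9 (rule 210): 01111111
Gen 10 (rule 218): 11111111
Gen 11 (rule 210): 01111111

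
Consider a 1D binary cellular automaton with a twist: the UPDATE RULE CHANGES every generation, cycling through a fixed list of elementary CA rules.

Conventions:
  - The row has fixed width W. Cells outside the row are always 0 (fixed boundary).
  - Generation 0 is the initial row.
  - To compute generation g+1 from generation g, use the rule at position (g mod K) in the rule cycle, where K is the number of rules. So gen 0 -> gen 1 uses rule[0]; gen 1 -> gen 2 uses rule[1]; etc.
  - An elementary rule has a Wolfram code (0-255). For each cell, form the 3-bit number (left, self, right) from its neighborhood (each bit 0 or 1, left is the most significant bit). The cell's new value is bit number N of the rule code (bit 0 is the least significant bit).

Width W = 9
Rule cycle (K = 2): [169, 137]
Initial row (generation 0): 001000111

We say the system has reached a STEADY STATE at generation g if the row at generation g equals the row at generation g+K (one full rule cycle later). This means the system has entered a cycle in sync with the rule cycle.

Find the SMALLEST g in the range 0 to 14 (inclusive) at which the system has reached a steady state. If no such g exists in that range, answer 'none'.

Answer: 2

Derivation:
Gen 0: 001000111
Gen 1 (rule 169): 100010110
Gen 2 (rule 137): 001000100
Gen 3 (rule 169): 100010001
Gen 4 (rule 137): 001000100
Gen 5 (rule 169): 100010001
Gen 6 (rule 137): 001000100
Gen 7 (rule 169): 100010001
Gen 8 (rule 137): 001000100
Gen 9 (rule 169): 100010001
Gen 10 (rule 137): 001000100
Gen 11 (rule 169): 100010001
Gen 12 (rule 137): 001000100
Gen 13 (rule 169): 100010001
Gen 14 (rule 137): 001000100
Gen 15 (rule 169): 100010001
Gen 16 (rule 137): 001000100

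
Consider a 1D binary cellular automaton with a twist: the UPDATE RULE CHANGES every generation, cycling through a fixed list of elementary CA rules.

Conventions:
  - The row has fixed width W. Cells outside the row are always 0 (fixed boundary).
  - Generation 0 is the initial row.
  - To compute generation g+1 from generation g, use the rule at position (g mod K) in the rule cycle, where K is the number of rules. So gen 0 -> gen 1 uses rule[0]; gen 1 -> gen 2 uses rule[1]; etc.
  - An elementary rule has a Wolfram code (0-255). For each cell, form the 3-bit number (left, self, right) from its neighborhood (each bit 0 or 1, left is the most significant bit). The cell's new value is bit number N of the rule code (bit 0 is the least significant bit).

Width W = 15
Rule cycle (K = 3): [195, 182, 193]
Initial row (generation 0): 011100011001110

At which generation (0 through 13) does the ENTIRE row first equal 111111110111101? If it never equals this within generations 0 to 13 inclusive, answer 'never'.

Gen 0: 011100011001110
Gen 1 (rule 195): 101101101010110
Gen 2 (rule 182): 110010011111001
Gen 3 (rule 193): 010000001111000
Gen 4 (rule 195): 100111110111011
Gen 5 (rule 182): 111011101010100
Gen 6 (rule 193): 011001100000001
Gen 7 (rule 195): 101010101111110
Gen 8 (rule 182): 111111110111101
Gen 9 (rule 193): 011111110011100
Gen 10 (rule 195): 101111110101101
Gen 11 (rule 182): 110111101110011
Gen 12 (rule 193): 010011100110001
Gen 13 (rule 195): 100101101010110

Answer: 8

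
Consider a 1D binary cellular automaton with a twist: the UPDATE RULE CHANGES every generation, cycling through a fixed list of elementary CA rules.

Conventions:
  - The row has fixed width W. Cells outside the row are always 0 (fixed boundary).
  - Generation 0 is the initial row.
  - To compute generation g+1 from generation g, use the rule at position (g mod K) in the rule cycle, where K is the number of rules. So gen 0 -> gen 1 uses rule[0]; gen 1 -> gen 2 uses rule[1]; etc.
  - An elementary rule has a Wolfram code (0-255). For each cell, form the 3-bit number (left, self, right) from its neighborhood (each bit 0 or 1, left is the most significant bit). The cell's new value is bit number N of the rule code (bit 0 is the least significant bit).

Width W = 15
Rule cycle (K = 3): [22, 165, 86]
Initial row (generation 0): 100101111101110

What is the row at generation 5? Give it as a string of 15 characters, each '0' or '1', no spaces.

Answer: 101101011100011

Derivation:
Gen 0: 100101111101110
Gen 1 (rule 22): 111100000000001
Gen 2 (rule 165): 011001111111101
Gen 3 (rule 86): 101110000000101
Gen 4 (rule 22): 100001000001101
Gen 5 (rule 165): 101101011100011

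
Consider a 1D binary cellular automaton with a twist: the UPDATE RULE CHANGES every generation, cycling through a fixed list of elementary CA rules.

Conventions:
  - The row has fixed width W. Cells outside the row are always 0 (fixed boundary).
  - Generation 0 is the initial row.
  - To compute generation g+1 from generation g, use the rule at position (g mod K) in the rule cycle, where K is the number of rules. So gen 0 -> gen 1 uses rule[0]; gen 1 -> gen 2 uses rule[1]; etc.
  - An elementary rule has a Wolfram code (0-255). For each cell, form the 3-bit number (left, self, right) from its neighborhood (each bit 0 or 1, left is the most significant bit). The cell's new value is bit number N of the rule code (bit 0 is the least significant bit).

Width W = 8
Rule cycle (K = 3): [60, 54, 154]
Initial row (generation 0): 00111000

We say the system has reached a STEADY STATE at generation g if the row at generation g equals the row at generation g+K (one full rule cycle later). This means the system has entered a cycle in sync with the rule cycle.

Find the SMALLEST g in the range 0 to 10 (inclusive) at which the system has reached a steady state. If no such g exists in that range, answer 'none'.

Answer: 8

Derivation:
Gen 0: 00111000
Gen 1 (rule 60): 00100100
Gen 2 (rule 54): 01111110
Gen 3 (rule 154): 11111101
Gen 4 (rule 60): 10000011
Gen 5 (rule 54): 11000100
Gen 6 (rule 154): 10101010
Gen 7 (rule 60): 11111111
Gen 8 (rule 54): 00000000
Gen 9 (rule 154): 00000000
Gen 10 (rule 60): 00000000
Gen 11 (rule 54): 00000000
Gen 12 (rule 154): 00000000
Gen 13 (rule 60): 00000000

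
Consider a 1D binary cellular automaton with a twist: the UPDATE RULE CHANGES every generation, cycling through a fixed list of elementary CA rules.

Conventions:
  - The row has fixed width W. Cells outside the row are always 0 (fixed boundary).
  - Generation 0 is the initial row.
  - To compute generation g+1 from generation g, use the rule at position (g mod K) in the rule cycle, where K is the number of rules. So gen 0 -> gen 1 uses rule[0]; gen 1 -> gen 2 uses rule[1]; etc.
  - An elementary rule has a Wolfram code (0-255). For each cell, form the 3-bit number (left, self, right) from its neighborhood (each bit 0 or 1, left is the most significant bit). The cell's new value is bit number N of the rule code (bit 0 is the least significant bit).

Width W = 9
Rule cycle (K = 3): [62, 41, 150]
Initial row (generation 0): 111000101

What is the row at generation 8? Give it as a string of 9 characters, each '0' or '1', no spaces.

Gen 0: 111000101
Gen 1 (rule 62): 100101111
Gen 2 (rule 41): 000011000
Gen 3 (rule 150): 000100100
Gen 4 (rule 62): 001111110
Gen 5 (rule 41): 101000000
Gen 6 (rule 150): 101100000
Gen 7 (rule 62): 111010000
Gen 8 (rule 41): 100100111

Answer: 100100111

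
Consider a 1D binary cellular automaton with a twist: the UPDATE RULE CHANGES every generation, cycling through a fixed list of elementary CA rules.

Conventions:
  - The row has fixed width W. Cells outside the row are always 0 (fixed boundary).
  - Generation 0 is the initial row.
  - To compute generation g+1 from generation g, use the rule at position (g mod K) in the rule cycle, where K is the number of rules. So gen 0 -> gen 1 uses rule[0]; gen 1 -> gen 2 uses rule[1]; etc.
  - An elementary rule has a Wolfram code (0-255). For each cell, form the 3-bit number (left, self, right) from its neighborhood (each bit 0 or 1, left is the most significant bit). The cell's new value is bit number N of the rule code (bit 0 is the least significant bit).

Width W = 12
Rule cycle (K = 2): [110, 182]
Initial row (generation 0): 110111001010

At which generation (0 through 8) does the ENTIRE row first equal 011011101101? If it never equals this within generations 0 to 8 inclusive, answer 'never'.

Gen 0: 110111001010
Gen 1 (rule 110): 111101011110
Gen 2 (rule 182): 011011101101
Gen 3 (rule 110): 111110111111
Gen 4 (rule 182): 011101011110
Gen 5 (rule 110): 110111110010
Gen 6 (rule 182): 001011101111
Gen 7 (rule 110): 011110111001
Gen 8 (rule 182): 101101010111

Answer: 2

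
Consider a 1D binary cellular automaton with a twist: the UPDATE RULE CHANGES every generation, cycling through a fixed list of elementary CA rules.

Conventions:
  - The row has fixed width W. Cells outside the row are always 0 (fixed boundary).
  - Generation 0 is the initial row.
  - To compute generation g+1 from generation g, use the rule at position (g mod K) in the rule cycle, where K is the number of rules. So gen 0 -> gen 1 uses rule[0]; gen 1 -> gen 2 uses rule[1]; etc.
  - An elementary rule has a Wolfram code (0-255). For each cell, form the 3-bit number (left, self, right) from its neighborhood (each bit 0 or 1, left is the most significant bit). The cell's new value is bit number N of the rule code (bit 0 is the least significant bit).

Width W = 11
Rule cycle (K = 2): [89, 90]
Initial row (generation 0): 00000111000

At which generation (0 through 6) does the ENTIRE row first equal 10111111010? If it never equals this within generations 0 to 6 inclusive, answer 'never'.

Answer: 4

Derivation:
Gen 0: 00000111000
Gen 1 (rule 89): 11110101111
Gen 2 (rule 90): 10010001001
Gen 3 (rule 89): 01001100100
Gen 4 (rule 90): 10111111010
Gen 5 (rule 89): 00100001001
Gen 6 (rule 90): 01010010110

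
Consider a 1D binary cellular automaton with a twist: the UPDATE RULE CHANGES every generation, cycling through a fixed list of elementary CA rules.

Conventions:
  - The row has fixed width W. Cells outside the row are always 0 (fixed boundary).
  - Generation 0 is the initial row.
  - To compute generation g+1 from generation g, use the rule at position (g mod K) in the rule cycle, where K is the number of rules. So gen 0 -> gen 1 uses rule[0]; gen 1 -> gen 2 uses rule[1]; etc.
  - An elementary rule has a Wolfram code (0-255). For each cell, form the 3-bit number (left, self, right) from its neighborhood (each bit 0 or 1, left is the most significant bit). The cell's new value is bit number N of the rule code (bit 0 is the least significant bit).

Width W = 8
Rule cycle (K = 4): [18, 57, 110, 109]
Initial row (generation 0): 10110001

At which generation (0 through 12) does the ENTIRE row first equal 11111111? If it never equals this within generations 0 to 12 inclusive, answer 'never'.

Answer: 11

Derivation:
Gen 0: 10110001
Gen 1 (rule 18): 00001010
Gen 2 (rule 57): 11100101
Gen 3 (rule 110): 10101111
Gen 4 (rule 109): 11111001
Gen 5 (rule 18): 00000110
Gen 6 (rule 57): 11110101
Gen 7 (rule 110): 10011111
Gen 8 (rule 109): 10010001
Gen 9 (rule 18): 01101010
Gen 10 (rule 57): 01010101
Gen 11 (rule 110): 11111111
Gen 12 (rule 109): 10000001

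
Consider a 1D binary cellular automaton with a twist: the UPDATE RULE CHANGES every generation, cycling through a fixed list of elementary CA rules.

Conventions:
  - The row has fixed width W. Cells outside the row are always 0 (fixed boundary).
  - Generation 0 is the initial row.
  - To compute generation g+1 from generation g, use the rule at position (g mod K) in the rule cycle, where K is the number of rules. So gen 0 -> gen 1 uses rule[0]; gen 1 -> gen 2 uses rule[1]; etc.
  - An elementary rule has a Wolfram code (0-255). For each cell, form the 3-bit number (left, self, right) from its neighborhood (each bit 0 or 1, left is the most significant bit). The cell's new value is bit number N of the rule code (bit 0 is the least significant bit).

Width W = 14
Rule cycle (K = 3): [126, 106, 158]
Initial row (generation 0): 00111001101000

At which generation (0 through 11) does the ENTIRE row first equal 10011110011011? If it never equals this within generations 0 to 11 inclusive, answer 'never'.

Gen 0: 00111001101000
Gen 1 (rule 126): 01101111111100
Gen 2 (rule 106): 11111000000100
Gen 3 (rule 158): 11110100001110
Gen 4 (rule 126): 10011110011011
Gen 5 (rule 106): 00110010111111
Gen 6 (rule 158): 01101110111110
Gen 7 (rule 126): 11111011100011
Gen 8 (rule 106): 10001110100111
Gen 9 (rule 158): 11011100111110
Gen 10 (rule 126): 11110111100011
Gen 11 (rule 106): 10011100100111

Answer: 4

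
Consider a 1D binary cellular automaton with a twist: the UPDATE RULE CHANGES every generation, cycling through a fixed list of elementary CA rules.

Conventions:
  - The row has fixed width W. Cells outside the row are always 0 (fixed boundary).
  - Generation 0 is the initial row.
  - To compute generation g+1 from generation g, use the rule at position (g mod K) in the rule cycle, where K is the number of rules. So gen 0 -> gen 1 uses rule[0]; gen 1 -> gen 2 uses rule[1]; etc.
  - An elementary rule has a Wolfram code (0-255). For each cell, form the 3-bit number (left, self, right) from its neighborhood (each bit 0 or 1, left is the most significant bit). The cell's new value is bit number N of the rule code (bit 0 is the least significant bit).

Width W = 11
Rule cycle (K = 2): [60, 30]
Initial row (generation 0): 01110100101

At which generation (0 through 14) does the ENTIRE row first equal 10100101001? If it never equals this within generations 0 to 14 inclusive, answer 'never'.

Gen 0: 01110100101
Gen 1 (rule 60): 01001110111
Gen 2 (rule 30): 11111000100
Gen 3 (rule 60): 10000100110
Gen 4 (rule 30): 11001111101
Gen 5 (rule 60): 10101000011
Gen 6 (rule 30): 10101100110
Gen 7 (rule 60): 11111010101
Gen 8 (rule 30): 10000010101
Gen 9 (rule 60): 11000011111
Gen 10 (rule 30): 10100110000
Gen 11 (rule 60): 11110101000
Gen 12 (rule 30): 10000101100
Gen 13 (rule 60): 11000111010
Gen 14 (rule 30): 10101100011

Answer: never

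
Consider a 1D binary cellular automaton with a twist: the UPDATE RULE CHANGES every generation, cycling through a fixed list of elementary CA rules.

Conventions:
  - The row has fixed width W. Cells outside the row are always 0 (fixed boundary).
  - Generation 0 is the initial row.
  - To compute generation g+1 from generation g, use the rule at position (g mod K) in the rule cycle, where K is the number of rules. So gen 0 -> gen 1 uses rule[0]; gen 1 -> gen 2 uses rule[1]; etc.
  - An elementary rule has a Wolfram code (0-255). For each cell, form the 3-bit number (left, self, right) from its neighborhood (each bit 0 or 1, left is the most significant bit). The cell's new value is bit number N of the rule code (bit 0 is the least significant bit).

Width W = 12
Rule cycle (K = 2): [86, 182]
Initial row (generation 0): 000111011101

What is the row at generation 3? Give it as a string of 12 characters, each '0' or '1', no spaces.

Answer: 100000100001

Derivation:
Gen 0: 000111011101
Gen 1 (rule 86): 001001000101
Gen 2 (rule 182): 011111101111
Gen 3 (rule 86): 100000100001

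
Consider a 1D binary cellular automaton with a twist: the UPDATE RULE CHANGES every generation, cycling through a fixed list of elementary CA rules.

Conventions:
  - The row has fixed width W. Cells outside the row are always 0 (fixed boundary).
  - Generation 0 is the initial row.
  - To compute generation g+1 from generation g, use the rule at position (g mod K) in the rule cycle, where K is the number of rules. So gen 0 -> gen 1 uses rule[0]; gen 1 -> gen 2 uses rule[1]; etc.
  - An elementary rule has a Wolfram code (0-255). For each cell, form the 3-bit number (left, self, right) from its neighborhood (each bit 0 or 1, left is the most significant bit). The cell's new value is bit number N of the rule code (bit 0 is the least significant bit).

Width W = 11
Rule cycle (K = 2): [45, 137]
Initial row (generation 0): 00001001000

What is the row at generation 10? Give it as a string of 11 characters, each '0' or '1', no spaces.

Answer: 00001000000

Derivation:
Gen 0: 00001001000
Gen 1 (rule 45): 11101001011
Gen 2 (rule 137): 11000000010
Gen 3 (rule 45): 10011111010
Gen 4 (rule 137): 00011110000
Gen 5 (rule 45): 11010000111
Gen 6 (rule 137): 10000110110
Gen 7 (rule 45): 10110101100
Gen 8 (rule 137): 00100001001
Gen 9 (rule 45): 10101101001
Gen 10 (rule 137): 00001000000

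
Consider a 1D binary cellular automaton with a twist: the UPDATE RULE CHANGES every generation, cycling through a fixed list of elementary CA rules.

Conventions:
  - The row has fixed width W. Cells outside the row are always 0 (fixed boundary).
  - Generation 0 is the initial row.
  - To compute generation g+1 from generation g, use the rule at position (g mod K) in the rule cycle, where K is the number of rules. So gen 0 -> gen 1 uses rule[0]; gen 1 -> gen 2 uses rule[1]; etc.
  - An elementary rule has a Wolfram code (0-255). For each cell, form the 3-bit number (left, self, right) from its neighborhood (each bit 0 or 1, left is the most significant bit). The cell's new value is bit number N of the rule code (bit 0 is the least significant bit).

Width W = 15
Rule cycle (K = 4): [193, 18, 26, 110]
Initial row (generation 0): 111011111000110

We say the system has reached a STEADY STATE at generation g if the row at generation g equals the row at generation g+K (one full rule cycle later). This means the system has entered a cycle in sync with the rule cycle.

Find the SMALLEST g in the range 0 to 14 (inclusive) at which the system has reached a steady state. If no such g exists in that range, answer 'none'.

Gen 0: 111011111000110
Gen 1 (rule 193): 011001111010010
Gen 2 (rule 18): 100110000001101
Gen 3 (rule 26): 011101000011000
Gen 4 (rule 110): 110111000111000
Gen 5 (rule 193): 010011010011011
Gen 6 (rule 18): 101100001100000
Gen 7 (rule 26): 001010011010000
Gen 8 (rule 110): 011110111110000
Gen 9 (rule 193): 001110011110111
Gen 10 (rule 18): 010001100000000
Gen 11 (rule 26): 101011010000000
Gen 12 (rule 110): 111111110000000
Gen 13 (rule 193): 011111110111111
Gen 14 (rule 18): 100000000000000
Gen 15 (rule 26): 010000000000000
Gen 16 (rule 110): 110000000000000
Gen 17 (rule 193): 010111111111111
Gen 18 (rule 18): 100000000000000

Answer: 14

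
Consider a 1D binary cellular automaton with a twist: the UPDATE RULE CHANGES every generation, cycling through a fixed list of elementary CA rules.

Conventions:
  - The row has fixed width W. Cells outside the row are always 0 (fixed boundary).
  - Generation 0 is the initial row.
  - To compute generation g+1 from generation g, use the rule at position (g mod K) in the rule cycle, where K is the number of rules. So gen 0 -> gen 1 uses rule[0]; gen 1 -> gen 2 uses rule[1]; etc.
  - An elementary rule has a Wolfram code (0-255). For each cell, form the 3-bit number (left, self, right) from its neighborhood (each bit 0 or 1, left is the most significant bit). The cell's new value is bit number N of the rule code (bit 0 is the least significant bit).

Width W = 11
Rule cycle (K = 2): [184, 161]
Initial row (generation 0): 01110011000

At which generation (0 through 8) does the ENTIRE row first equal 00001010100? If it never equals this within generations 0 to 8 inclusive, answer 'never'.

Gen 0: 01110011000
Gen 1 (rule 184): 01101010100
Gen 2 (rule 161): 00010101001
Gen 3 (rule 184): 00001010100
Gen 4 (rule 161): 11100101001
Gen 5 (rule 184): 11010010100
Gen 6 (rule 161): 00100001001
Gen 7 (rule 184): 00010000100
Gen 8 (rule 161): 11000110001

Answer: 3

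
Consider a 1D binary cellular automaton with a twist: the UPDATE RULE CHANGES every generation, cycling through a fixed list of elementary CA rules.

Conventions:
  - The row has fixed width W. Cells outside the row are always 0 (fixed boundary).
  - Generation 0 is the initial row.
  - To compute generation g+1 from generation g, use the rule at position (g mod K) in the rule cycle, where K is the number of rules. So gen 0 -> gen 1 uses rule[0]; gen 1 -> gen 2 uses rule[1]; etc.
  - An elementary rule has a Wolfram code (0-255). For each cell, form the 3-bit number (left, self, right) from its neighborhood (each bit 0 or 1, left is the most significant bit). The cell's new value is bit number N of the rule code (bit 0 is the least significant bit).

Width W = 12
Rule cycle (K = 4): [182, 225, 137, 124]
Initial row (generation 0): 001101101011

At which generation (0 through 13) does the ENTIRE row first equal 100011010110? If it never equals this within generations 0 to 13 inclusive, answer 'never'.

Answer: 12

Derivation:
Gen 0: 001101101011
Gen 1 (rule 182): 010010011100
Gen 2 (rule 225): 000000001101
Gen 3 (rule 137): 111111101000
Gen 4 (rule 124): 100000111100
Gen 5 (rule 182): 110001011010
Gen 6 (rule 225): 010100101100
Gen 7 (rule 137): 000000001001
Gen 8 (rule 124): 000000001101
Gen 9 (rule 182): 000000010011
Gen 10 (rule 225): 111111000001
Gen 11 (rule 137): 111110011100
Gen 12 (rule 124): 100011010110
Gen 13 (rule 182): 110100111001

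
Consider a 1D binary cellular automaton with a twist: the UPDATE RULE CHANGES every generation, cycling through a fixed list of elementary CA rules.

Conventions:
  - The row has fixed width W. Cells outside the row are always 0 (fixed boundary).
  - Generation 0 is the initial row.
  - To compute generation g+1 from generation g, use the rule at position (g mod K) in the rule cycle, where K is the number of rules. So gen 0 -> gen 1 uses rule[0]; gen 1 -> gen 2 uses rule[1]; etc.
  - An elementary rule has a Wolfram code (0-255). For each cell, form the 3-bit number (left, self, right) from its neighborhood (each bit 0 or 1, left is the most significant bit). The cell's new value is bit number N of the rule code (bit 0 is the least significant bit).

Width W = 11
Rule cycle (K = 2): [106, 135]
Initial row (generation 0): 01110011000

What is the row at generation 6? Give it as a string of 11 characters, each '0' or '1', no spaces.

Answer: 10011100101

Derivation:
Gen 0: 01110011000
Gen 1 (rule 106): 11010111000
Gen 2 (rule 135): 00010010011
Gen 3 (rule 106): 00100100111
Gen 4 (rule 135): 11101101010
Gen 5 (rule 106): 10111110100
Gen 6 (rule 135): 10011100101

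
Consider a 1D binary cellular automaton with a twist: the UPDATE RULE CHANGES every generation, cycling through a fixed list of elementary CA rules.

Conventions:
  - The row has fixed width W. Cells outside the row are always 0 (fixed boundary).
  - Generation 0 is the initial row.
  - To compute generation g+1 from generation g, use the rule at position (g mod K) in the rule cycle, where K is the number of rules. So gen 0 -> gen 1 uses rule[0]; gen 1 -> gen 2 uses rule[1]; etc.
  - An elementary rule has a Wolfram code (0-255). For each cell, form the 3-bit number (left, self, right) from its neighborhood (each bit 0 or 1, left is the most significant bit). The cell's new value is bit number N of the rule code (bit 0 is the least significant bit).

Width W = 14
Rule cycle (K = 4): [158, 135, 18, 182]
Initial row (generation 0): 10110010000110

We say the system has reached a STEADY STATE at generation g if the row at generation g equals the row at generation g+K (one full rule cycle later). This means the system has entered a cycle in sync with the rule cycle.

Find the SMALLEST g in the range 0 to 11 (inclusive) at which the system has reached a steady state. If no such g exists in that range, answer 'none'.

Gen 0: 10110010000110
Gen 1 (rule 158): 10101111001101
Gen 2 (rule 135): 10100110010001
Gen 3 (rule 18): 00011001101010
Gen 4 (rule 182): 00100110011111
Gen 5 (rule 158): 01111101111110
Gen 6 (rule 135): 10111000111100
Gen 7 (rule 18): 00000101000010
Gen 8 (rule 182): 00001111100111
Gen 9 (rule 158): 00011111011110
Gen 10 (rule 135): 11101110001100
Gen 11 (rule 18): 00000001010010
Gen 12 (rule 182): 00000011111111
Gen 13 (rule 158): 00000111111110
Gen 14 (rule 135): 11111011111100
Gen 15 (rule 18): 00000000000010

Answer: none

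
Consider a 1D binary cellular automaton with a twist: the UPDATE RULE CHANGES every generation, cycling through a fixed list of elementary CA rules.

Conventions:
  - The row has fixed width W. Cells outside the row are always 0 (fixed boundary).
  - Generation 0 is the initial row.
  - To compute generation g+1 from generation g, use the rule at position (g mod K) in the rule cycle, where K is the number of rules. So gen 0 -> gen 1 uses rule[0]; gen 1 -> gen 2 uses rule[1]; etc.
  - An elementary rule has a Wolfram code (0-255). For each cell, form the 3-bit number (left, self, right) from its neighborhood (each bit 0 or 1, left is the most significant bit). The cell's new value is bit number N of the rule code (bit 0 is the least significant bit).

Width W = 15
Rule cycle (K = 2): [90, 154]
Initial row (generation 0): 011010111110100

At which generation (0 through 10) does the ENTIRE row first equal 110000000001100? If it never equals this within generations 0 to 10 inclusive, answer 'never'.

Gen 0: 011010111110100
Gen 1 (rule 90): 111000100010010
Gen 2 (rule 154): 110101010101101
Gen 3 (rule 90): 110000000001100
Gen 4 (rule 154): 101000000011010
Gen 5 (rule 90): 000100000111001
Gen 6 (rule 154): 001010001110110
Gen 7 (rule 90): 010001011010111
Gen 8 (rule 154): 101010010000110
Gen 9 (rule 90): 000001101001111
Gen 10 (rule 154): 000011000111110

Answer: 3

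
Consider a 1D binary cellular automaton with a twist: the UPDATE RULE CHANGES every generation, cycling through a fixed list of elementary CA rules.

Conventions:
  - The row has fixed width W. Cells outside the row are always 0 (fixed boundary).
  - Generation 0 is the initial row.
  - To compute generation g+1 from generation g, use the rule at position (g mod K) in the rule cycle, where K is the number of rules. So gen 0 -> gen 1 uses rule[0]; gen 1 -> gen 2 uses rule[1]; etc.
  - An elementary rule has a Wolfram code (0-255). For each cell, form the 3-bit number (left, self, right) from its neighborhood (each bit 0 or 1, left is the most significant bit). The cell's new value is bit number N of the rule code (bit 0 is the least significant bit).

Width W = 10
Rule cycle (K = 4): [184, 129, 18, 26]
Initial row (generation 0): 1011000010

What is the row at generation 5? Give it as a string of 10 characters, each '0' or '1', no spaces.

Answer: 0000011010

Derivation:
Gen 0: 1011000010
Gen 1 (rule 184): 0110100001
Gen 2 (rule 129): 0000001100
Gen 3 (rule 18): 0000010010
Gen 4 (rule 26): 0000101101
Gen 5 (rule 184): 0000011010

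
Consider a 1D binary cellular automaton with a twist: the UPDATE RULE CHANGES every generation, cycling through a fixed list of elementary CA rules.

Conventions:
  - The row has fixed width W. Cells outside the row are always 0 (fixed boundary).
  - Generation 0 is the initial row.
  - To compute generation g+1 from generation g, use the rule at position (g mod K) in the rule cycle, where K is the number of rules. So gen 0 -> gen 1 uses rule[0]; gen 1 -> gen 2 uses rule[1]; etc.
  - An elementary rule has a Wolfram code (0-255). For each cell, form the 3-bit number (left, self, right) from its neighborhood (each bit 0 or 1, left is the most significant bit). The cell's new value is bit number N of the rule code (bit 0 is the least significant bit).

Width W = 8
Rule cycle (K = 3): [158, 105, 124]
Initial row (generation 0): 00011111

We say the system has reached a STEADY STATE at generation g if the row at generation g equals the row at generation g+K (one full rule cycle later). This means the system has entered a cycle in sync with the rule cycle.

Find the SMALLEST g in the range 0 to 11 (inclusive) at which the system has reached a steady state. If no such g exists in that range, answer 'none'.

Gen 0: 00011111
Gen 1 (rule 158): 00111110
Gen 2 (rule 105): 10100010
Gen 3 (rule 124): 11110011
Gen 4 (rule 158): 11101110
Gen 5 (rule 105): 10111010
Gen 6 (rule 124): 11101111
Gen 7 (rule 158): 11001110
Gen 8 (rule 105): 11001010
Gen 9 (rule 124): 11101111
Gen 10 (rule 158): 11001110
Gen 11 (rule 105): 11001010
Gen 12 (rule 124): 11101111
Gen 13 (rule 158): 11001110
Gen 14 (rule 105): 11001010

Answer: 6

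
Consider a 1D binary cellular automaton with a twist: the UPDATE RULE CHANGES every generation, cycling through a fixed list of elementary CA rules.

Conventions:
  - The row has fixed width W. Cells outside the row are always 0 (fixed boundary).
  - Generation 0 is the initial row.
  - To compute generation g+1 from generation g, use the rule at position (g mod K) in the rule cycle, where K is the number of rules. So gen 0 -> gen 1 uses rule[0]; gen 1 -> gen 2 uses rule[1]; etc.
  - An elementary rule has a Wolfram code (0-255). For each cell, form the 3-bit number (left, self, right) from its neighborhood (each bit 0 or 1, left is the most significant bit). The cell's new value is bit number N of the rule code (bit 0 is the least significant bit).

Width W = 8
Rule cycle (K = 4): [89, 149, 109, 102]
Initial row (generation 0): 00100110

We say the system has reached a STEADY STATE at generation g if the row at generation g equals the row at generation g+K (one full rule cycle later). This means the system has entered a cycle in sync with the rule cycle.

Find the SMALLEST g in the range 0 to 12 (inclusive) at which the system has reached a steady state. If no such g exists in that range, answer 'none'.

Gen 0: 00100110
Gen 1 (rule 89): 10010111
Gen 2 (rule 149): 11010010
Gen 3 (rule 109): 11110010
Gen 4 (rule 102): 00010110
Gen 5 (rule 89): 11000111
Gen 6 (rule 149): 00110010
Gen 7 (rule 109): 10110010
Gen 8 (rule 102): 11010110
Gen 9 (rule 89): 11000111
Gen 10 (rule 149): 00110010
Gen 11 (rule 109): 10110010
Gen 12 (rule 102): 11010110
Gen 13 (rule 89): 11000111
Gen 14 (rule 149): 00110010
Gen 15 (rule 109): 10110010
Gen 16 (rule 102): 11010110

Answer: 5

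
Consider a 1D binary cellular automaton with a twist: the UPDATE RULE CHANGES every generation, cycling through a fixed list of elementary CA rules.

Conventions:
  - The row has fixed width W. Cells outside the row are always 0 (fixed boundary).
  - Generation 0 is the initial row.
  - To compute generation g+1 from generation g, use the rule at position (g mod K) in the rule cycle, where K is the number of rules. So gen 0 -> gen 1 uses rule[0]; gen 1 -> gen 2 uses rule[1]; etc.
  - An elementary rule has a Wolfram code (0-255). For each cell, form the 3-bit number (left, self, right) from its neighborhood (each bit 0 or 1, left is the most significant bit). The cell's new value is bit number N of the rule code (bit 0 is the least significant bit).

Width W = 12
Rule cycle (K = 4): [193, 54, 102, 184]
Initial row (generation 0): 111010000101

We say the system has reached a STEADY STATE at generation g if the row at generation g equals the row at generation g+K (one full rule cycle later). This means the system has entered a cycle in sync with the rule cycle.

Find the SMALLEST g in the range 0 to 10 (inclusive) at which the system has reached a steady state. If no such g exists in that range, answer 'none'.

Gen 0: 111010000101
Gen 1 (rule 193): 011000110000
Gen 2 (rule 54): 100101001000
Gen 3 (rule 102): 101111011000
Gen 4 (rule 184): 011110110100
Gen 5 (rule 193): 001110010001
Gen 6 (rule 54): 010001111011
Gen 7 (rule 102): 110010001101
Gen 8 (rule 184): 101001001010
Gen 9 (rule 193): 000000000000
Gen 10 (rule 54): 000000000000
Gen 11 (rule 102): 000000000000
Gen 12 (rule 184): 000000000000
Gen 13 (rule 193): 111111111111
Gen 14 (rule 54): 000000000000

Answer: 10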